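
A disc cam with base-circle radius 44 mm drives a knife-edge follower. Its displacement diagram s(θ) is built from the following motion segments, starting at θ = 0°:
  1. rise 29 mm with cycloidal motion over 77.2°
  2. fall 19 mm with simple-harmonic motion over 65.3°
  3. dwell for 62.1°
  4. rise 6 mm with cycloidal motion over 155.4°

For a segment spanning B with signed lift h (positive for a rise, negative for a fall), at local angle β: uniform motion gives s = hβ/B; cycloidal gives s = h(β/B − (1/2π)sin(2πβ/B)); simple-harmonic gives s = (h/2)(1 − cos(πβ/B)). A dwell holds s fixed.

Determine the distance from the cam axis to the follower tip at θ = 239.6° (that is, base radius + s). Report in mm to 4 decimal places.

seg 1 [0°–77.2°] cycloidal, h=29: full span → s += 29 → s = 29.0000
seg 2 [77.2°–142.5°] simple-harmonic, h=-19: full span → s += -19 → s = 10.0000
seg 3 [142.5°–204.6°] dwell: s stays 10.0000
seg 4 [204.6°–360°] cycloidal, h=6: θ=239.6° here. β=35, B=155.4. 6·(0.2252 − sin(2π·0.2252)/(2π)) = 0.4080 → s = 10.4080
radial distance = base radius + s = 44 + 10.4080 = 54.4080

54.4080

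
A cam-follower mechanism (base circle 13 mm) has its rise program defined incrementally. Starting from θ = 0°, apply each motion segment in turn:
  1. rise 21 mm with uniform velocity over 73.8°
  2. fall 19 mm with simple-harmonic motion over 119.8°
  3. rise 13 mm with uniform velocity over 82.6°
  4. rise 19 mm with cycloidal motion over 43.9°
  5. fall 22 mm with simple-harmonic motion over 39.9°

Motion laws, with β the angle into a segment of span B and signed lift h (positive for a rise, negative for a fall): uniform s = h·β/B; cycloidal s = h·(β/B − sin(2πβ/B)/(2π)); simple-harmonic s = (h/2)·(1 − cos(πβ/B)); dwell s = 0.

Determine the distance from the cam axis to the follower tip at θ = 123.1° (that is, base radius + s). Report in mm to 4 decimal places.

seg 1 [0°–73.8°] uniform, h=21: full span → s += 21 → s = 21.0000
seg 2 [73.8°–193.6°] simple-harmonic, h=-19: θ=123.1° here. β=49.3, B=119.8. -19/2·(1 − cos(π·0.4115)) = -6.8932 → s = 14.1068
radial distance = base radius + s = 13 + 14.1068 = 27.1068

27.1068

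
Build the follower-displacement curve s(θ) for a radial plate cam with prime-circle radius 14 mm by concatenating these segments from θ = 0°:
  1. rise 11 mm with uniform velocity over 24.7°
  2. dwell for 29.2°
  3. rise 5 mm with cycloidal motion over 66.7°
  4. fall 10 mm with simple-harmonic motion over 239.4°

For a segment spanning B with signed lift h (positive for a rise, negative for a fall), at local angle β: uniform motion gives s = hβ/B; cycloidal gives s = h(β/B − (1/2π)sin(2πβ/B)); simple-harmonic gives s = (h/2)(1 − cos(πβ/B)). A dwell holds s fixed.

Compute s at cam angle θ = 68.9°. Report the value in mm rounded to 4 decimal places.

seg 1 [0°–24.7°] uniform, h=11: full span → s += 11 → s = 11.0000
seg 2 [24.7°–53.9°] dwell: s stays 11.0000
seg 3 [53.9°–120.6°] cycloidal, h=5: θ=68.9° here. β=15, B=66.7. 5·(0.2249 − sin(2π·0.2249)/(2π)) = 0.3385 → s = 11.3385

11.3385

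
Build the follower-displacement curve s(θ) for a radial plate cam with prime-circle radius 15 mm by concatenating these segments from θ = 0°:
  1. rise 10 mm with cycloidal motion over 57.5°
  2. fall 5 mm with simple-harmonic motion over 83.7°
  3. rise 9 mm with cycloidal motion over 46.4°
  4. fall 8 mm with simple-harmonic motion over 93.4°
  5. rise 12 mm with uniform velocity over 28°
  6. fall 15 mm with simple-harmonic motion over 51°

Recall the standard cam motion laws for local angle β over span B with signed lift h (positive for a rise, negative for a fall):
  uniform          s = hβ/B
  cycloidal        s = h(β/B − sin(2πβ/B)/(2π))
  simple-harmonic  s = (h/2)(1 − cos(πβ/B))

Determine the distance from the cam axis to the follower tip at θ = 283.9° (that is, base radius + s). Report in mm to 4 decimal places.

seg 1 [0°–57.5°] cycloidal, h=10: full span → s += 10 → s = 10.0000
seg 2 [57.5°–141.2°] simple-harmonic, h=-5: full span → s += -5 → s = 5.0000
seg 3 [141.2°–187.6°] cycloidal, h=9: full span → s += 9 → s = 14.0000
seg 4 [187.6°–281°] simple-harmonic, h=-8: full span → s += -8 → s = 6.0000
seg 5 [281°–309°] uniform, h=12: θ=283.9° here. β=2.9, B=28. 12·2.9/28 = 1.2429 → s = 7.2429
radial distance = base radius + s = 15 + 7.2429 = 22.2429

22.2429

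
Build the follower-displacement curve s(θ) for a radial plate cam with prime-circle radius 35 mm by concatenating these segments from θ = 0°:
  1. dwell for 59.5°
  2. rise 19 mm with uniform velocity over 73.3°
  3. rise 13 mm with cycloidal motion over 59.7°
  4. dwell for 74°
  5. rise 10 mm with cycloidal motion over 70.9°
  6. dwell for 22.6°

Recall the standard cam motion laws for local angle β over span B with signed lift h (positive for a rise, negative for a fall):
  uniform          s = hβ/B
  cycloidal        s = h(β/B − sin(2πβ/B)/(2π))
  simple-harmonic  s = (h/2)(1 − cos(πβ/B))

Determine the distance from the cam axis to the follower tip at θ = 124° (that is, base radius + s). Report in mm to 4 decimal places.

seg 1 [0°–59.5°] dwell: s stays 0.0000
seg 2 [59.5°–132.8°] uniform, h=19: θ=124° here. β=64.5, B=73.3. 19·64.5/73.3 = 16.7190 → s = 16.7190
radial distance = base radius + s = 35 + 16.7190 = 51.7190

51.7190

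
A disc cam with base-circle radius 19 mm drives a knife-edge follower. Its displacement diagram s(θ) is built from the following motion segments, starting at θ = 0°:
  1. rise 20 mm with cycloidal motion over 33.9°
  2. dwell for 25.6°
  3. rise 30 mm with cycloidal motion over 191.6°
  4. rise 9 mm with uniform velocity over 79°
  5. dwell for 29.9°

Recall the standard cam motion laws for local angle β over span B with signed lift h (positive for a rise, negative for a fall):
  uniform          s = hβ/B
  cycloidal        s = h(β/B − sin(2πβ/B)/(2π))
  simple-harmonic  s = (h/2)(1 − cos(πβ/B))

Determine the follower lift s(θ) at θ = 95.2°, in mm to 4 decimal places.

seg 1 [0°–33.9°] cycloidal, h=20: full span → s += 20 → s = 20.0000
seg 2 [33.9°–59.5°] dwell: s stays 20.0000
seg 3 [59.5°–251.1°] cycloidal, h=30: θ=95.2° here. β=35.7, B=191.6. 30·(0.1863 − sin(2π·0.1863)/(2π)) = 1.1922 → s = 21.1922

21.1922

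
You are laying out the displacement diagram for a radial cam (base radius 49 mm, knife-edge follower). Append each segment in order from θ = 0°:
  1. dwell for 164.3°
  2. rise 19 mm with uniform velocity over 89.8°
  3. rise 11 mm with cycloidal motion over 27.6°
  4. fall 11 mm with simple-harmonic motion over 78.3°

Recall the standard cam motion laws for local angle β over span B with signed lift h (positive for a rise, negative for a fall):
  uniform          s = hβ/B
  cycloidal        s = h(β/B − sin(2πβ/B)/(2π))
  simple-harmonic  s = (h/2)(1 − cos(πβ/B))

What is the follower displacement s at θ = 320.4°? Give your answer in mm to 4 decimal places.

seg 1 [0°–164.3°] dwell: s stays 0.0000
seg 2 [164.3°–254.1°] uniform, h=19: full span → s += 19 → s = 19.0000
seg 3 [254.1°–281.7°] cycloidal, h=11: full span → s += 11 → s = 30.0000
seg 4 [281.7°–360°] simple-harmonic, h=-11: θ=320.4° here. β=38.7, B=78.3. -11/2·(1 − cos(π·0.4943)) = -5.4007 → s = 24.5993

24.5993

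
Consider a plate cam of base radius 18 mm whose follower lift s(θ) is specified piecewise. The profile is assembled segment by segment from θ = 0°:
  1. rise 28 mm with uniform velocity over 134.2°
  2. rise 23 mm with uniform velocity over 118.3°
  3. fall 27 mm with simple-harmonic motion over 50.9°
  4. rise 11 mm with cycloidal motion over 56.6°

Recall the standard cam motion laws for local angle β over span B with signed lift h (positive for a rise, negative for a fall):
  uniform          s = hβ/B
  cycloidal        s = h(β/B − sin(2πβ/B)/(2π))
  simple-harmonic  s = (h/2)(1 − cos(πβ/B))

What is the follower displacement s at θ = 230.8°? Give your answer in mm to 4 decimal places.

seg 1 [0°–134.2°] uniform, h=28: full span → s += 28 → s = 28.0000
seg 2 [134.2°–252.5°] uniform, h=23: θ=230.8° here. β=96.6, B=118.3. 23·96.6/118.3 = 18.7811 → s = 46.7811

46.7811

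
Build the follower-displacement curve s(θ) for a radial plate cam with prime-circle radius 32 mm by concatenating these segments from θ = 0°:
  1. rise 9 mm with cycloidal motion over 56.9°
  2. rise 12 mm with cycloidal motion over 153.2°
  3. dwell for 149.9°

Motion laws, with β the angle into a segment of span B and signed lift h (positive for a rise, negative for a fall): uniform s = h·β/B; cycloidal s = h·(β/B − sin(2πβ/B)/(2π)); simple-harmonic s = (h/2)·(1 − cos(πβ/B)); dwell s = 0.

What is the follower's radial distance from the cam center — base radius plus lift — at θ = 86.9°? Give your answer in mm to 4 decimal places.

seg 1 [0°–56.9°] cycloidal, h=9: full span → s += 9 → s = 9.0000
seg 2 [56.9°–210.1°] cycloidal, h=12: θ=86.9° here. β=30, B=153.2. 12·(0.1958 − sin(2π·0.1958)/(2π)) = 0.5496 → s = 9.5496
radial distance = base radius + s = 32 + 9.5496 = 41.5496

41.5496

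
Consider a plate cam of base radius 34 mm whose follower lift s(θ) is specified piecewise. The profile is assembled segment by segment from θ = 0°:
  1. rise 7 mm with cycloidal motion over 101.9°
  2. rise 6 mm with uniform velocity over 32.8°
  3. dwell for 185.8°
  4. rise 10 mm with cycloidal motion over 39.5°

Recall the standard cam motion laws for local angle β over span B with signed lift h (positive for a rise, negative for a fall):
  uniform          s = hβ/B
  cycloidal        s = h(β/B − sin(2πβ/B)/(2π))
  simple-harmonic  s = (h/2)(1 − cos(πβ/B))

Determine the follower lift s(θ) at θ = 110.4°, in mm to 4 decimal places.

seg 1 [0°–101.9°] cycloidal, h=7: full span → s += 7 → s = 7.0000
seg 2 [101.9°–134.7°] uniform, h=6: θ=110.4° here. β=8.5, B=32.8. 6·8.5/32.8 = 1.5549 → s = 8.5549

8.5549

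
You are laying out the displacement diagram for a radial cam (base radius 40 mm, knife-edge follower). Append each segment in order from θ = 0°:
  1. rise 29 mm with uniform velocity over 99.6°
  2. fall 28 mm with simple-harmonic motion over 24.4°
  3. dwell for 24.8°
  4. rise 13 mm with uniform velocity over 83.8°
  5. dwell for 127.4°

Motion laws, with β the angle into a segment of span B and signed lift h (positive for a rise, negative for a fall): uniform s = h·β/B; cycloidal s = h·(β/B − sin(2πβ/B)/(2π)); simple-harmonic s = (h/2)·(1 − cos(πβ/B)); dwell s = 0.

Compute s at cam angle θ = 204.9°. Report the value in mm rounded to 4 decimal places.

seg 1 [0°–99.6°] uniform, h=29: full span → s += 29 → s = 29.0000
seg 2 [99.6°–124°] simple-harmonic, h=-28: full span → s += -28 → s = 1.0000
seg 3 [124°–148.8°] dwell: s stays 1.0000
seg 4 [148.8°–232.6°] uniform, h=13: θ=204.9° here. β=56.1, B=83.8. 13·56.1/83.8 = 8.7029 → s = 9.7029

9.7029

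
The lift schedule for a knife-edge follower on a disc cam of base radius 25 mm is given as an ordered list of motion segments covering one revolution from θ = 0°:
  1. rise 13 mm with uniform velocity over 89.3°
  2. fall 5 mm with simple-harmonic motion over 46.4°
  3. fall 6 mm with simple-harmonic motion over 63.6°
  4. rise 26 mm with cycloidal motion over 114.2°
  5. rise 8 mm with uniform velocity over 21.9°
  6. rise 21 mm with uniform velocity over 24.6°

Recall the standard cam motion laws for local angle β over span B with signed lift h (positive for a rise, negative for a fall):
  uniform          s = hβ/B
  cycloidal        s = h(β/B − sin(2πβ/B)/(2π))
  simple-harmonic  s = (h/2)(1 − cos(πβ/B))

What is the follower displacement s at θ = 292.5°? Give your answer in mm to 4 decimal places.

seg 1 [0°–89.3°] uniform, h=13: full span → s += 13 → s = 13.0000
seg 2 [89.3°–135.7°] simple-harmonic, h=-5: full span → s += -5 → s = 8.0000
seg 3 [135.7°–199.3°] simple-harmonic, h=-6: full span → s += -6 → s = 2.0000
seg 4 [199.3°–313.5°] cycloidal, h=26: θ=292.5° here. β=93.2, B=114.2. 26·(0.8161 − sin(2π·0.8161)/(2π)) = 25.0050 → s = 27.0050

27.0050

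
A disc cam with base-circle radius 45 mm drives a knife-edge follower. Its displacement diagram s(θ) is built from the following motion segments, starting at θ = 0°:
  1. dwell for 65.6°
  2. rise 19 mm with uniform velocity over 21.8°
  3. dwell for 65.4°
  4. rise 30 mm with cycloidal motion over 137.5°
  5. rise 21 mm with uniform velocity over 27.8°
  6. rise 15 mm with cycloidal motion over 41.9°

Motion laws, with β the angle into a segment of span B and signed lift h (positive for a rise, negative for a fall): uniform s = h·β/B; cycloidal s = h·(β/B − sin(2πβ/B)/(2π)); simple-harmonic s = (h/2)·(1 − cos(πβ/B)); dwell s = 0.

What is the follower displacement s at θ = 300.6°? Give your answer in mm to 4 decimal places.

seg 1 [0°–65.6°] dwell: s stays 0.0000
seg 2 [65.6°–87.4°] uniform, h=19: full span → s += 19 → s = 19.0000
seg 3 [87.4°–152.8°] dwell: s stays 19.0000
seg 4 [152.8°–290.3°] cycloidal, h=30: full span → s += 30 → s = 49.0000
seg 5 [290.3°–318.1°] uniform, h=21: θ=300.6° here. β=10.3, B=27.8. 21·10.3/27.8 = 7.7806 → s = 56.7806

56.7806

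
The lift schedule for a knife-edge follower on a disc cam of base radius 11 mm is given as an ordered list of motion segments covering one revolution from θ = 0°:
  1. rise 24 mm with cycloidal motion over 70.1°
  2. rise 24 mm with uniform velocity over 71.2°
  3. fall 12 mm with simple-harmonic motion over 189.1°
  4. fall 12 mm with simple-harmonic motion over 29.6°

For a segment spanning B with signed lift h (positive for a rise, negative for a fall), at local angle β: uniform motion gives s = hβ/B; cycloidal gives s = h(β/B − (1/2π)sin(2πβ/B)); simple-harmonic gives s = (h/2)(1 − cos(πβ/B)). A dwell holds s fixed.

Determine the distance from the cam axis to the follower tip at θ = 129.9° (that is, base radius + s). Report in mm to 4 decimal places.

seg 1 [0°–70.1°] cycloidal, h=24: full span → s += 24 → s = 24.0000
seg 2 [70.1°–141.3°] uniform, h=24: θ=129.9° here. β=59.8, B=71.2. 24·59.8/71.2 = 20.1573 → s = 44.1573
radial distance = base radius + s = 11 + 44.1573 = 55.1573

55.1573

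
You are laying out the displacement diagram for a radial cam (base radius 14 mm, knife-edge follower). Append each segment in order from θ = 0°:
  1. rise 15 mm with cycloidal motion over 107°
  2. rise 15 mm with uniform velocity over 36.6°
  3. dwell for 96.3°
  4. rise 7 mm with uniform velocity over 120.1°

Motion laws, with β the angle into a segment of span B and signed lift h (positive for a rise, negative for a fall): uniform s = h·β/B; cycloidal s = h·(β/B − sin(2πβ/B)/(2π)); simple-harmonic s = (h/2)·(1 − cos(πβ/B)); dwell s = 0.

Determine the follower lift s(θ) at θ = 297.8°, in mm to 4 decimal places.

seg 1 [0°–107°] cycloidal, h=15: full span → s += 15 → s = 15.0000
seg 2 [107°–143.6°] uniform, h=15: full span → s += 15 → s = 30.0000
seg 3 [143.6°–239.9°] dwell: s stays 30.0000
seg 4 [239.9°–360°] uniform, h=7: θ=297.8° here. β=57.9, B=120.1. 7·57.9/120.1 = 3.3747 → s = 33.3747

33.3747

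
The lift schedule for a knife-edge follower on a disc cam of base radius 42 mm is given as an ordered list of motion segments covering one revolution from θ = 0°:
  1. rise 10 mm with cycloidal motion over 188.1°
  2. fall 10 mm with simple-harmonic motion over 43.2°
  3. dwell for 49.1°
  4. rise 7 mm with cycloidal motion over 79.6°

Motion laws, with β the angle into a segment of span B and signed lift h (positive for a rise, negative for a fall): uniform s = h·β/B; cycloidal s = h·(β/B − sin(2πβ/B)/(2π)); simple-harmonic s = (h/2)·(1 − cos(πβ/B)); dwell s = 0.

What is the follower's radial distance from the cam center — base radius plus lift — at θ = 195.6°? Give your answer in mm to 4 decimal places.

seg 1 [0°–188.1°] cycloidal, h=10: full span → s += 10 → s = 10.0000
seg 2 [188.1°–231.3°] simple-harmonic, h=-10: θ=195.6° here. β=7.5, B=43.2. -10/2·(1 − cos(π·0.1736)) = -0.7254 → s = 9.2746
radial distance = base radius + s = 42 + 9.2746 = 51.2746

51.2746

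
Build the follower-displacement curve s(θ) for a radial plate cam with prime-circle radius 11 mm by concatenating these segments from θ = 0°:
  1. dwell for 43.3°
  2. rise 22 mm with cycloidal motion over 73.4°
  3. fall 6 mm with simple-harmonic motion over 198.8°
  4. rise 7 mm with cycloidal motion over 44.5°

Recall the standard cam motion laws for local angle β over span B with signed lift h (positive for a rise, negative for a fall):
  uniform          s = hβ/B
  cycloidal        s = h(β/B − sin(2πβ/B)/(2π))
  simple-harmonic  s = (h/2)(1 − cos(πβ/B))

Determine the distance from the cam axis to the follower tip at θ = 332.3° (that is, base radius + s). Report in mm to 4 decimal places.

seg 1 [0°–43.3°] dwell: s stays 0.0000
seg 2 [43.3°–116.7°] cycloidal, h=22: full span → s += 22 → s = 22.0000
seg 3 [116.7°–315.5°] simple-harmonic, h=-6: full span → s += -6 → s = 16.0000
seg 4 [315.5°–360°] cycloidal, h=7: θ=332.3° here. β=16.8, B=44.5. 7·(0.3775 − sin(2π·0.3775)/(2π)) = 1.8675 → s = 17.8675
radial distance = base radius + s = 11 + 17.8675 = 28.8675

28.8675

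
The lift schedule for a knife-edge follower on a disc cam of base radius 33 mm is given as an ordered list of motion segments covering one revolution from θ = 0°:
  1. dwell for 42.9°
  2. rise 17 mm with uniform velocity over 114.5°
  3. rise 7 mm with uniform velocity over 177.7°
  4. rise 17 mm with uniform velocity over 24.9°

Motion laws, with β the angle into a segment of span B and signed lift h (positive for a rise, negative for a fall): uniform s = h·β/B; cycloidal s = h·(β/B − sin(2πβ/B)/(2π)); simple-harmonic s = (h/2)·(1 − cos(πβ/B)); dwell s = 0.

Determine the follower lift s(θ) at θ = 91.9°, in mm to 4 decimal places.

seg 1 [0°–42.9°] dwell: s stays 0.0000
seg 2 [42.9°–157.4°] uniform, h=17: θ=91.9° here. β=49, B=114.5. 17·49/114.5 = 7.2751 → s = 7.2751

7.2751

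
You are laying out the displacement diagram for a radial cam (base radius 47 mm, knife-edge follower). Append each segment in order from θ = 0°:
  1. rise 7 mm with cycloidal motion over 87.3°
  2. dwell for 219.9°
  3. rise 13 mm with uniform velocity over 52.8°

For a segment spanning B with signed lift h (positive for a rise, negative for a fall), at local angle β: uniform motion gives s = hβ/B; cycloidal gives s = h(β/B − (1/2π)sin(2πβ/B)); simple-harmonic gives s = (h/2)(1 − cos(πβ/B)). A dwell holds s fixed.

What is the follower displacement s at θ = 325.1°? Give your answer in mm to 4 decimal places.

seg 1 [0°–87.3°] cycloidal, h=7: full span → s += 7 → s = 7.0000
seg 2 [87.3°–307.2°] dwell: s stays 7.0000
seg 3 [307.2°–360°] uniform, h=13: θ=325.1° here. β=17.9, B=52.8. 13·17.9/52.8 = 4.4072 → s = 11.4072

11.4072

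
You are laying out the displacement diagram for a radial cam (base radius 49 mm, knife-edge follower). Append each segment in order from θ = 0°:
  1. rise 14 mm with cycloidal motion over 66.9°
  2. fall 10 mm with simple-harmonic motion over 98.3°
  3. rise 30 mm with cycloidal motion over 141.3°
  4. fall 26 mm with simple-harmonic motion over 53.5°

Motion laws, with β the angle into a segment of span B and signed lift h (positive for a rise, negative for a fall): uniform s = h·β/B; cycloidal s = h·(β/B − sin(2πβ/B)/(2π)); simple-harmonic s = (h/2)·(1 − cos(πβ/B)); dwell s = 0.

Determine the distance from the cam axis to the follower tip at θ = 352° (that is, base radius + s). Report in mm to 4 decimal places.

seg 1 [0°–66.9°] cycloidal, h=14: full span → s += 14 → s = 14.0000
seg 2 [66.9°–165.2°] simple-harmonic, h=-10: full span → s += -10 → s = 4.0000
seg 3 [165.2°–306.5°] cycloidal, h=30: full span → s += 30 → s = 34.0000
seg 4 [306.5°–360°] simple-harmonic, h=-26: θ=352° here. β=45.5, B=53.5. -26/2·(1 − cos(π·0.8505)) = -24.5917 → s = 9.4083
radial distance = base radius + s = 49 + 9.4083 = 58.4083

58.4083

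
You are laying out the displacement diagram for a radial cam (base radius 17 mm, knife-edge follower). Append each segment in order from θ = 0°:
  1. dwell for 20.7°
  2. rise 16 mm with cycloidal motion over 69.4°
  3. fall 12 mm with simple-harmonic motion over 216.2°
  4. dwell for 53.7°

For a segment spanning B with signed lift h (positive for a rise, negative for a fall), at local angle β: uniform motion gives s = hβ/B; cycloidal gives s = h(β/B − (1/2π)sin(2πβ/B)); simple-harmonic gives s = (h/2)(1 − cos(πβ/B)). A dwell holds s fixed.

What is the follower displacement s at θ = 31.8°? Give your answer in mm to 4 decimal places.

seg 1 [0°–20.7°] dwell: s stays 0.0000
seg 2 [20.7°–90.1°] cycloidal, h=16: θ=31.8° here. β=11.1, B=69.4. 16·(0.1599 − sin(2π·0.1599)/(2π)) = 0.4095 → s = 0.4095

0.4095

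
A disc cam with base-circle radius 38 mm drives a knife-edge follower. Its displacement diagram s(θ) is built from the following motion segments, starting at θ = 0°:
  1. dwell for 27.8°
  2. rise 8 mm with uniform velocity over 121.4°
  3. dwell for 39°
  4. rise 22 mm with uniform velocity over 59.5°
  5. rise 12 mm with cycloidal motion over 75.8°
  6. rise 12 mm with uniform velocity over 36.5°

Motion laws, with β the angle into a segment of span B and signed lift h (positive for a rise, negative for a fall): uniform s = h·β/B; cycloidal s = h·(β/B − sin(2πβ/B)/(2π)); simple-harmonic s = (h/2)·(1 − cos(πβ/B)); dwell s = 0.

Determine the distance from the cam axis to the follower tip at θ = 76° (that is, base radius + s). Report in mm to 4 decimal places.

seg 1 [0°–27.8°] dwell: s stays 0.0000
seg 2 [27.8°–149.2°] uniform, h=8: θ=76° here. β=48.2, B=121.4. 8·48.2/121.4 = 3.1763 → s = 3.1763
radial distance = base radius + s = 38 + 3.1763 = 41.1763

41.1763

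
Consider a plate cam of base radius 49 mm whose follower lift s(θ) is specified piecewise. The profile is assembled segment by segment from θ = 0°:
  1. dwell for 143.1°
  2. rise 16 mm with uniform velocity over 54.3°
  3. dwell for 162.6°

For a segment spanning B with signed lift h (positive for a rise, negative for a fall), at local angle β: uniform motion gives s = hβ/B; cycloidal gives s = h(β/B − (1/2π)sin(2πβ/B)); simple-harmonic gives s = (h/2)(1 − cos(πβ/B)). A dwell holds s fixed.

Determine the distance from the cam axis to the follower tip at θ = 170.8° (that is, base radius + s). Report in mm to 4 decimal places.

seg 1 [0°–143.1°] dwell: s stays 0.0000
seg 2 [143.1°–197.4°] uniform, h=16: θ=170.8° here. β=27.7, B=54.3. 16·27.7/54.3 = 8.1621 → s = 8.1621
radial distance = base radius + s = 49 + 8.1621 = 57.1621

57.1621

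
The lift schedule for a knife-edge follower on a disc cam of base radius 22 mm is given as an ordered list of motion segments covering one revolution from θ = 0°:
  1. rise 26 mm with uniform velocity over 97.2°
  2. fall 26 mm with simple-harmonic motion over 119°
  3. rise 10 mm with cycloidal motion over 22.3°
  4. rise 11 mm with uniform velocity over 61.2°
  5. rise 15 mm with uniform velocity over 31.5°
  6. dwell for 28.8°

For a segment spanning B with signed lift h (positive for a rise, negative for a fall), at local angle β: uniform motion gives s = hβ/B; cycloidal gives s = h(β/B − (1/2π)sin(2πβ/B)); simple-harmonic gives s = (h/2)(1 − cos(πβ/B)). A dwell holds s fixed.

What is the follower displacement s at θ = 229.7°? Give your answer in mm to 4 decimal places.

seg 1 [0°–97.2°] uniform, h=26: full span → s += 26 → s = 26.0000
seg 2 [97.2°–216.2°] simple-harmonic, h=-26: full span → s += -26 → s = 0.0000
seg 3 [216.2°–238.5°] cycloidal, h=10: θ=229.7° here. β=13.5, B=22.3. 10·(0.6054 − sin(2π·0.6054)/(2π)) = 7.0323 → s = 7.0323

7.0323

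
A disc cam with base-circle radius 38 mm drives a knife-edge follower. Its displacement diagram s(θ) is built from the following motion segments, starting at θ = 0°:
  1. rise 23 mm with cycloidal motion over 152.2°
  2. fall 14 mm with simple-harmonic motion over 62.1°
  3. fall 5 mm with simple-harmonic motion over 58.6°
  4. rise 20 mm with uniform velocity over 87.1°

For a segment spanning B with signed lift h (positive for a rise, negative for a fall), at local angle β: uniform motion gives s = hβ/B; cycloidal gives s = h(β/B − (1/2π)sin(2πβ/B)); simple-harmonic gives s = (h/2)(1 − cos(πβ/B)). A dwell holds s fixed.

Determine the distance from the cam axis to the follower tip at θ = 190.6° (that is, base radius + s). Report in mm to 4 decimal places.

seg 1 [0°–152.2°] cycloidal, h=23: full span → s += 23 → s = 23.0000
seg 2 [152.2°–214.3°] simple-harmonic, h=-14: θ=190.6° here. β=38.4, B=62.1. -14/2·(1 − cos(π·0.6184)) = -9.5433 → s = 13.4567
radial distance = base radius + s = 38 + 13.4567 = 51.4567

51.4567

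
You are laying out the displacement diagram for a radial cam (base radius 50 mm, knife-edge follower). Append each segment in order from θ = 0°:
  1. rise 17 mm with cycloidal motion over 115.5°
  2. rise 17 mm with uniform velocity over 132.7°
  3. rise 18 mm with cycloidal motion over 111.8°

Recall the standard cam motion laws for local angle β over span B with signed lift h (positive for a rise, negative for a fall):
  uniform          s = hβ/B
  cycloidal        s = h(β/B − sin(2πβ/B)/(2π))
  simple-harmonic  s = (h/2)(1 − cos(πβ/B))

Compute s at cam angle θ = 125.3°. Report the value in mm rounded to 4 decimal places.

seg 1 [0°–115.5°] cycloidal, h=17: full span → s += 17 → s = 17.0000
seg 2 [115.5°–248.2°] uniform, h=17: θ=125.3° here. β=9.8, B=132.7. 17·9.8/132.7 = 1.2555 → s = 18.2555

18.2555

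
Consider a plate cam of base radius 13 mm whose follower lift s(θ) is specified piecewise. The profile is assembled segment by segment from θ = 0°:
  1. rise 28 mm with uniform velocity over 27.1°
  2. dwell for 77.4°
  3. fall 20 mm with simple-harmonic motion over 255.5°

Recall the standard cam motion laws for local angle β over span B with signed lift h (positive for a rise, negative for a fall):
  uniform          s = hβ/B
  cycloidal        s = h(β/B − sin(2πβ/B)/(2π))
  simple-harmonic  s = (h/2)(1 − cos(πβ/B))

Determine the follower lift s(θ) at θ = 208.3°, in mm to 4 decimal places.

seg 1 [0°–27.1°] uniform, h=28: full span → s += 28 → s = 28.0000
seg 2 [27.1°–104.5°] dwell: s stays 28.0000
seg 3 [104.5°–360°] simple-harmonic, h=-20: θ=208.3° here. β=103.8, B=255.5. -20/2·(1 − cos(π·0.4063)) = -7.0975 → s = 20.9025

20.9025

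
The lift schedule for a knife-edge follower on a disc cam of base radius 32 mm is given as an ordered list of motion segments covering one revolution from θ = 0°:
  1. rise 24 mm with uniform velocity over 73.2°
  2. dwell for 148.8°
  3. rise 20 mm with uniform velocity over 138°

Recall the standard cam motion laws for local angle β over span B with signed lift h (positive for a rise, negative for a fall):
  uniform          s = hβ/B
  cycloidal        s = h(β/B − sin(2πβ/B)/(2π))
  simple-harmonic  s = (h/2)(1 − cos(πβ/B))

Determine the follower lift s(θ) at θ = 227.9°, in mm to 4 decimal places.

seg 1 [0°–73.2°] uniform, h=24: full span → s += 24 → s = 24.0000
seg 2 [73.2°–222°] dwell: s stays 24.0000
seg 3 [222°–360°] uniform, h=20: θ=227.9° here. β=5.9, B=138. 20·5.9/138 = 0.8551 → s = 24.8551

24.8551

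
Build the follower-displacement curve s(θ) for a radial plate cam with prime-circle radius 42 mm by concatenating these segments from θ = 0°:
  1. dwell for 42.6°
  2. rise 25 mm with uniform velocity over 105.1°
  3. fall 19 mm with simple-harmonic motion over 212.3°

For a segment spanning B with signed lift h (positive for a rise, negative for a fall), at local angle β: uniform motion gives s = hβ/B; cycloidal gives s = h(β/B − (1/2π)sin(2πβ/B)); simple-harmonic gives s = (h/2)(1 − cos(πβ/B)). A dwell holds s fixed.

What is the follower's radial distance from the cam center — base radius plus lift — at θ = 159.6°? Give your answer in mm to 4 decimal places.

seg 1 [0°–42.6°] dwell: s stays 0.0000
seg 2 [42.6°–147.7°] uniform, h=25: full span → s += 25 → s = 25.0000
seg 3 [147.7°–360°] simple-harmonic, h=-19: θ=159.6° here. β=11.9, B=212.3. -19/2·(1 − cos(π·0.0561)) = -0.1469 → s = 24.8531
radial distance = base radius + s = 42 + 24.8531 = 66.8531

66.8531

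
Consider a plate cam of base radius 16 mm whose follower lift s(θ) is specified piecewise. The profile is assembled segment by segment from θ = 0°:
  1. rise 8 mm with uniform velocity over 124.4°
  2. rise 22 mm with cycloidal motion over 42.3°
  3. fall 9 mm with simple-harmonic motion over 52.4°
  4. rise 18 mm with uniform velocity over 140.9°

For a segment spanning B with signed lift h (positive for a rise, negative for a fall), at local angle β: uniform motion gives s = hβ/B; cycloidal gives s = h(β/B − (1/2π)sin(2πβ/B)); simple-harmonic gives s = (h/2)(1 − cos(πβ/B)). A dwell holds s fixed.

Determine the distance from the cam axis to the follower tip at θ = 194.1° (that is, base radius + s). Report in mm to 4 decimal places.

seg 1 [0°–124.4°] uniform, h=8: full span → s += 8 → s = 8.0000
seg 2 [124.4°–166.7°] cycloidal, h=22: full span → s += 22 → s = 30.0000
seg 3 [166.7°–219.1°] simple-harmonic, h=-9: θ=194.1° here. β=27.4, B=52.4. -9/2·(1 − cos(π·0.5229)) = -4.8235 → s = 25.1765
radial distance = base radius + s = 16 + 25.1765 = 41.1765

41.1765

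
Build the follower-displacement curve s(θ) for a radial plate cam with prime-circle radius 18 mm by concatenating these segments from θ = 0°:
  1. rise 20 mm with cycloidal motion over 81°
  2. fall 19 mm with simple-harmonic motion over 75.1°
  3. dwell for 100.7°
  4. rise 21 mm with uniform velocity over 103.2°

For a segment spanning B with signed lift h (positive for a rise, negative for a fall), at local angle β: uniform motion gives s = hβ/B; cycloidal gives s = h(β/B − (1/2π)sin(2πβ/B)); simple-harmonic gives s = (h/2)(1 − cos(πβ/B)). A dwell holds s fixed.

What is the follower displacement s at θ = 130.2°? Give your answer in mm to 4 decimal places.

seg 1 [0°–81°] cycloidal, h=20: full span → s += 20 → s = 20.0000
seg 2 [81°–156.1°] simple-harmonic, h=-19: θ=130.2° here. β=49.2, B=75.1. -19/2·(1 − cos(π·0.6551)) = -13.9487 → s = 6.0513

6.0513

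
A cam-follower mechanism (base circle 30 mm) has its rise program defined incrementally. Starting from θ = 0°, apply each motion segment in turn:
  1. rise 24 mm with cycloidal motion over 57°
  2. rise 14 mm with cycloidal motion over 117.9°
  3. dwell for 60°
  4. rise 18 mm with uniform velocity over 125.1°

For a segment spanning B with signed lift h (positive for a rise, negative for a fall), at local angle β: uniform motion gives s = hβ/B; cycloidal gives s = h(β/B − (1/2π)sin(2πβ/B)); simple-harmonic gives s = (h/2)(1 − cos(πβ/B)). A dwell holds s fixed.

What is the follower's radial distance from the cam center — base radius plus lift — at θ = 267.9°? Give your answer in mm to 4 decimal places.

seg 1 [0°–57°] cycloidal, h=24: full span → s += 24 → s = 24.0000
seg 2 [57°–174.9°] cycloidal, h=14: full span → s += 14 → s = 38.0000
seg 3 [174.9°–234.9°] dwell: s stays 38.0000
seg 4 [234.9°–360°] uniform, h=18: θ=267.9° here. β=33, B=125.1. 18·33/125.1 = 4.7482 → s = 42.7482
radial distance = base radius + s = 30 + 42.7482 = 72.7482

72.7482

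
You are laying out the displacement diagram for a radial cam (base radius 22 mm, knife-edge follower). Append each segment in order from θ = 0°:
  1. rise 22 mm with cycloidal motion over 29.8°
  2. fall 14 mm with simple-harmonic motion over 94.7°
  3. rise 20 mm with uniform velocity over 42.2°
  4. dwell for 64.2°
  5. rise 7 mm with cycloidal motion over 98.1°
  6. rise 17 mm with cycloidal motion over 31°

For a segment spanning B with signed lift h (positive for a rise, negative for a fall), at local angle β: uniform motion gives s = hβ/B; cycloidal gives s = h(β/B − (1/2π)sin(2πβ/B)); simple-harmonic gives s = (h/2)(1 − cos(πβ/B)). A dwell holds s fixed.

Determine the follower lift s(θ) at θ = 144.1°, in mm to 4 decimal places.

seg 1 [0°–29.8°] cycloidal, h=22: full span → s += 22 → s = 22.0000
seg 2 [29.8°–124.5°] simple-harmonic, h=-14: full span → s += -14 → s = 8.0000
seg 3 [124.5°–166.7°] uniform, h=20: θ=144.1° here. β=19.6, B=42.2. 20·19.6/42.2 = 9.2891 → s = 17.2891

17.2891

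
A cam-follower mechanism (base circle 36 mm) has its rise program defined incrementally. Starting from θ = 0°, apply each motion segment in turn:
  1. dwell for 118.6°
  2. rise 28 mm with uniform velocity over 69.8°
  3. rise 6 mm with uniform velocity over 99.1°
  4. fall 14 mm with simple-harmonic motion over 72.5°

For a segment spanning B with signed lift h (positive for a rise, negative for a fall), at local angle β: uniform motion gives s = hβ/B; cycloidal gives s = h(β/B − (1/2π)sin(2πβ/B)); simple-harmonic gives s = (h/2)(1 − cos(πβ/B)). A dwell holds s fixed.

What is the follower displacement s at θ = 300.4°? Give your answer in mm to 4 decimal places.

seg 1 [0°–118.6°] dwell: s stays 0.0000
seg 2 [118.6°–188.4°] uniform, h=28: full span → s += 28 → s = 28.0000
seg 3 [188.4°–287.5°] uniform, h=6: full span → s += 6 → s = 34.0000
seg 4 [287.5°–360°] simple-harmonic, h=-14: θ=300.4° here. β=12.9, B=72.5. -14/2·(1 − cos(π·0.1779)) = -1.0654 → s = 32.9346

32.9346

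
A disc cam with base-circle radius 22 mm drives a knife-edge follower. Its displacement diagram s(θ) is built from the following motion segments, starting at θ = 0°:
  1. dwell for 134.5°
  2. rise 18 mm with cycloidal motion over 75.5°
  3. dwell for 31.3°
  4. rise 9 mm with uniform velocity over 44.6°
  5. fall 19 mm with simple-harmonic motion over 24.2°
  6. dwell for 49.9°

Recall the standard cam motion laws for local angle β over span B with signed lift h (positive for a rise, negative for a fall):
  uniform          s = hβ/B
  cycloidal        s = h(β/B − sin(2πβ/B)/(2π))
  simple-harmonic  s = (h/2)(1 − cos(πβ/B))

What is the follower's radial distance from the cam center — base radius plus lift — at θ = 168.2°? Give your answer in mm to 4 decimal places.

seg 1 [0°–134.5°] dwell: s stays 0.0000
seg 2 [134.5°–210°] cycloidal, h=18: θ=168.2° here. β=33.7, B=75.5. 18·(0.4464 − sin(2π·0.4464)/(2π)) = 7.0871 → s = 7.0871
radial distance = base radius + s = 22 + 7.0871 = 29.0871

29.0871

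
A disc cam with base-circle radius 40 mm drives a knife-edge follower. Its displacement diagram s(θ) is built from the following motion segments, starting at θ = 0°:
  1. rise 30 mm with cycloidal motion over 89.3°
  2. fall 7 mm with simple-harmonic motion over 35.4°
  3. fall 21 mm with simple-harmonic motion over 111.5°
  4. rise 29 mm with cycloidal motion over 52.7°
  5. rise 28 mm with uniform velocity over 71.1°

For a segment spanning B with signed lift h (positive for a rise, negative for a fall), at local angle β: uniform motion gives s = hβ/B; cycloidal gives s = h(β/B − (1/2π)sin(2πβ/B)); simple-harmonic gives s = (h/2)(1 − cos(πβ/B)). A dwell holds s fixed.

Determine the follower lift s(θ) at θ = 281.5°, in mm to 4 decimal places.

seg 1 [0°–89.3°] cycloidal, h=30: full span → s += 30 → s = 30.0000
seg 2 [89.3°–124.7°] simple-harmonic, h=-7: full span → s += -7 → s = 23.0000
seg 3 [124.7°–236.2°] simple-harmonic, h=-21: full span → s += -21 → s = 2.0000
seg 4 [236.2°–288.9°] cycloidal, h=29: θ=281.5° here. β=45.3, B=52.7. 29·(0.8596 − sin(2π·0.8596)/(2π)) = 28.4919 → s = 30.4919

30.4919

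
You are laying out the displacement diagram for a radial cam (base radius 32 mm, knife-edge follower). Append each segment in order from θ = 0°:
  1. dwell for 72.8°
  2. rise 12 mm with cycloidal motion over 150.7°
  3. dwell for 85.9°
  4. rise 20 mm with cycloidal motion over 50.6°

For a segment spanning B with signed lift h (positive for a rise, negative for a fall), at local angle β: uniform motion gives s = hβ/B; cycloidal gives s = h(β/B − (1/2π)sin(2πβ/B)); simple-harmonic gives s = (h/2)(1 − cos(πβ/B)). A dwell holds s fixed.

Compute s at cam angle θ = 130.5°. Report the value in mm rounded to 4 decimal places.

seg 1 [0°–72.8°] dwell: s stays 0.0000
seg 2 [72.8°–223.5°] cycloidal, h=12: θ=130.5° here. β=57.7, B=150.7. 12·(0.3829 − sin(2π·0.3829)/(2π)) = 3.3126 → s = 3.3126

3.3126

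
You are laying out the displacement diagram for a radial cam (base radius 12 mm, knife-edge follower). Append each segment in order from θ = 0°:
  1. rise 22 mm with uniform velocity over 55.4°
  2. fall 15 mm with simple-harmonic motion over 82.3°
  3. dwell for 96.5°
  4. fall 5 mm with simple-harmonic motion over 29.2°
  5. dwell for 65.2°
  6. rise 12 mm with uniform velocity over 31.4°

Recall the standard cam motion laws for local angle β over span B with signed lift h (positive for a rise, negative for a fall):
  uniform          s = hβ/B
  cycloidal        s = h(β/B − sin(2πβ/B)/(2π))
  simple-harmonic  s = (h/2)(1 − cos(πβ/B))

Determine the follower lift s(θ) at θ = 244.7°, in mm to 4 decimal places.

seg 1 [0°–55.4°] uniform, h=22: full span → s += 22 → s = 22.0000
seg 2 [55.4°–137.7°] simple-harmonic, h=-15: full span → s += -15 → s = 7.0000
seg 3 [137.7°–234.2°] dwell: s stays 7.0000
seg 4 [234.2°–263.4°] simple-harmonic, h=-5: θ=244.7° here. β=10.5, B=29.2. -5/2·(1 − cos(π·0.3596)) = -1.4326 → s = 5.5674

5.5674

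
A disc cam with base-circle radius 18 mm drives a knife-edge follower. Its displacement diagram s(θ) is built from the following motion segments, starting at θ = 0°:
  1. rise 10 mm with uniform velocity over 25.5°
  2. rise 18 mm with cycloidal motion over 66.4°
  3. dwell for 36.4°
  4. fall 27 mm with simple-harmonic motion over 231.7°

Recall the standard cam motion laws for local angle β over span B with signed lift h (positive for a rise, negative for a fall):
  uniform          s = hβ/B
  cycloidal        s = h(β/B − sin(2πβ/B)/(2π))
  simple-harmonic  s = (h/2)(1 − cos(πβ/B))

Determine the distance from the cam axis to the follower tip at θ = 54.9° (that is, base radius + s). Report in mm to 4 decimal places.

seg 1 [0°–25.5°] uniform, h=10: full span → s += 10 → s = 10.0000
seg 2 [25.5°–91.9°] cycloidal, h=18: θ=54.9° here. β=29.4, B=66.4. 18·(0.4428 − sin(2π·0.4428)/(2π)) = 6.9618 → s = 16.9618
radial distance = base radius + s = 18 + 16.9618 = 34.9618

34.9618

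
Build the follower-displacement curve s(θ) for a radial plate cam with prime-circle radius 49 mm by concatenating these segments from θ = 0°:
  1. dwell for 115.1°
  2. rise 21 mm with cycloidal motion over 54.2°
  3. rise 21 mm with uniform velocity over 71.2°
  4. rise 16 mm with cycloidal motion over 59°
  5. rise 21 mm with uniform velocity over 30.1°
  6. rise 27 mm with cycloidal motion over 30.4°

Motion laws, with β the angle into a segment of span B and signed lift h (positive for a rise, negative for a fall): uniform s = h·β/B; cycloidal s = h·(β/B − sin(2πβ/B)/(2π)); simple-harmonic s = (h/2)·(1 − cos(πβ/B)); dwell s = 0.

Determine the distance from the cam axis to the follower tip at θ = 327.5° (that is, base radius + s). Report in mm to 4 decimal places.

seg 1 [0°–115.1°] dwell: s stays 0.0000
seg 2 [115.1°–169.3°] cycloidal, h=21: full span → s += 21 → s = 21.0000
seg 3 [169.3°–240.5°] uniform, h=21: full span → s += 21 → s = 42.0000
seg 4 [240.5°–299.5°] cycloidal, h=16: full span → s += 16 → s = 58.0000
seg 5 [299.5°–329.6°] uniform, h=21: θ=327.5° here. β=28, B=30.1. 21·28/30.1 = 19.5349 → s = 77.5349
radial distance = base radius + s = 49 + 77.5349 = 126.5349

126.5349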